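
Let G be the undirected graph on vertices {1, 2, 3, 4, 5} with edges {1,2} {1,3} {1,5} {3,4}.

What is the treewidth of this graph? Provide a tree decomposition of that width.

Each bag holds 2 vertices, so the decomposition has width 1, which upper-bounds the treewidth. Since G has at least one edge (e.g. 1–3), it is not an edgeless graph, so tw(G) ≥ 1. Combining the bounds, tw(G) = 1.

Treewidth 1.
One optimal decomposition is:
Bags: B1 = {1, 3}  B2 = {1, 5}  B3 = {1, 2}  B4 = {3, 4}
Tree: B1–B2, B1–B3, B1–B4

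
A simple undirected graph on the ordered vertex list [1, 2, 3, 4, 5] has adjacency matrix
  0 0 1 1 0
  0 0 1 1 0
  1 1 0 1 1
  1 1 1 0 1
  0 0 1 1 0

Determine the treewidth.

2

A width-2 tree decomposition is:
Bags: B1 = {2, 3, 4}  B2 = {3, 4, 5}  B3 = {1, 3, 4}
Tree: B1–B2, B1–B3
The largest bag has 3 vertices, giving width 2; this decomposition certifies tw(G) ≤ 2. For the lower bound, the 3 vertices {1, 3, 4} are pairwise adjacent, and any tree decomposition puts a clique entirely inside one bag — forcing width ≥ 2. The upper and lower bounds meet at 2, so that is the treewidth.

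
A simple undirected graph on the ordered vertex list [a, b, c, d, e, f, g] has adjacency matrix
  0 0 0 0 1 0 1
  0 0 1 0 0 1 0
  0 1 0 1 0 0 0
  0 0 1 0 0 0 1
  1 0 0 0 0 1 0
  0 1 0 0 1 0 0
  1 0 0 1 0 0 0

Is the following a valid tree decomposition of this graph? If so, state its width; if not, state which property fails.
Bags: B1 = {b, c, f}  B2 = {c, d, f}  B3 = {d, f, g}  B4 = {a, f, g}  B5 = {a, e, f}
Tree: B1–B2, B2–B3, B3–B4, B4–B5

Vertex coverage: the bags together contain {a, b, c, d, e, f, g}, the full vertex set. Edge coverage: each edge of G has both endpoints in at least one bag. Running intersection: for every vertex, the bags containing it form a connected subtree. All three properties hold, so this is a valid tree decomposition of width max|bag| − 1 = 2, and hence tw(G) ≤ 2.

Yes; width 2.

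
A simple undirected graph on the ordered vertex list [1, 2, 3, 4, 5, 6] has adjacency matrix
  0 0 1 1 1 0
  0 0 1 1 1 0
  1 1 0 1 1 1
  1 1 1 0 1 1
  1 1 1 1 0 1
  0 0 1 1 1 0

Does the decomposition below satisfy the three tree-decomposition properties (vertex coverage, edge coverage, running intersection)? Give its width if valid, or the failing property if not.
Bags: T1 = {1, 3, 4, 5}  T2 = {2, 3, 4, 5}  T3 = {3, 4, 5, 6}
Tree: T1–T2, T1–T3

Yes; width 3.

Checking the three conditions: (i) the bags cover all of {1, 2, 3, 4, 5, 6}; (ii) for each edge, some bag contains both endpoints; (iii) the bags containing any fixed vertex form a subtree. All hold, so the decomposition is valid with width 4 − 1 = 3.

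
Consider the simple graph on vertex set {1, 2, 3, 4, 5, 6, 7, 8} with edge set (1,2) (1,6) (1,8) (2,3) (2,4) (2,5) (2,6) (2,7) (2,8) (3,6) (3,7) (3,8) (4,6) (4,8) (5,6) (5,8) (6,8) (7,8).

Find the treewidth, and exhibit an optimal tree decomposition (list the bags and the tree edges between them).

Each bag holds 4 vertices, so the decomposition has width 3, which upper-bounds the treewidth. On the other hand G contains the 4-clique {1, 2, 6, 8}. A clique must lie in a single bag of any decomposition, so no decomposition can have width below 3. Therefore the treewidth is 3.

Treewidth 3.
One optimal decomposition is:
Bags: B1 = {2, 3, 6, 8}  B2 = {2, 3, 7, 8}  B3 = {2, 4, 6, 8}  B4 = {1, 2, 6, 8}  B5 = {2, 5, 6, 8}
Tree: B1–B2, B1–B3, B3–B4, B1–B5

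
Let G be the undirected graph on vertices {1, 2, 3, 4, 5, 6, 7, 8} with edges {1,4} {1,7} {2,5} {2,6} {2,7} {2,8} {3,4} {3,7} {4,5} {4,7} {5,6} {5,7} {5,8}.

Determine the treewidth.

A width-2 tree decomposition is:
Bags: B1 = {4, 5, 7}  B2 = {2, 5, 7}  B3 = {3, 4, 7}  B4 = {2, 5, 8}  B5 = {2, 5, 6}  B6 = {1, 4, 7}
Tree: B1–B2, B1–B3, B2–B4, B4–B5, B1–B6
Every bag has size at most 3, so the width is 3 − 1 = 2 and tw(G) ≤ 2. For the lower bound, the 3 vertices {1, 4, 7} are pairwise adjacent, and any tree decomposition puts a clique entirely inside one bag — forcing width ≥ 2. Hence tw(G) = 2 exactly.

2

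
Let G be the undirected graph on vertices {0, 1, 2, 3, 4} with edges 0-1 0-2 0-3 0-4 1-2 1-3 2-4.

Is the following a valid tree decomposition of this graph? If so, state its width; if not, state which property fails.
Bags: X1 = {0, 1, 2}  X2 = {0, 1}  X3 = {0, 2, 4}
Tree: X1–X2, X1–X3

No — vertex 3 appears in no bag.

A tree decomposition must satisfy three properties: every vertex lies in some bag; for every edge, both endpoints lie together in some bag; and for every vertex, the bags containing it form a connected subtree. Here vertex 3 appears in no bag, so the decomposition is invalid.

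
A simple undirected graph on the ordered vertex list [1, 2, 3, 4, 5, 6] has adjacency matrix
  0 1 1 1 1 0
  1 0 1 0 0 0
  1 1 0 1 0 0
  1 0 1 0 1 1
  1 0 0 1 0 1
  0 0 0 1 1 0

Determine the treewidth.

A width-2 tree decomposition is:
Bags: B1 = {1, 3, 4}  B2 = {1, 4, 5}  B3 = {4, 5, 6}  B4 = {1, 2, 3}
Tree: B1–B2, B2–B3, B1–B4
Every bag has size at most 3, so the width is 3 − 1 = 2 and tw(G) ≤ 2. For the lower bound, the 3 vertices {1, 2, 3} are pairwise adjacent, and any tree decomposition puts a clique entirely inside one bag — forcing width ≥ 2. The upper and lower bounds meet at 2, so that is the treewidth.

2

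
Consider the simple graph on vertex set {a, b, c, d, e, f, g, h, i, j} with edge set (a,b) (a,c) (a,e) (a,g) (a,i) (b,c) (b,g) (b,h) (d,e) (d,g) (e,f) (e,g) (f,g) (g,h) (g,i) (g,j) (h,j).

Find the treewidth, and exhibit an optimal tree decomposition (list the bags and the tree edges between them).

The largest bag has 3 vertices, giving width 2; this decomposition certifies tw(G) ≤ 2. On the other hand G contains the 3-clique {d, e, g}. A clique must lie in a single bag of any decomposition, so no decomposition can have width below 2. Combining the bounds, tw(G) = 2.

Treewidth 2.
One such decomposition:
Bags: B1 = {a, b, g}  B2 = {b, g, h}  B3 = {g, h, j}  B4 = {a, g, i}  B5 = {a, e, g}  B6 = {d, e, g}  B7 = {a, b, c}  B8 = {e, f, g}
Tree: B1–B2, B2–B3, B1–B4, B1–B5, B5–B6, B1–B7, B6–B8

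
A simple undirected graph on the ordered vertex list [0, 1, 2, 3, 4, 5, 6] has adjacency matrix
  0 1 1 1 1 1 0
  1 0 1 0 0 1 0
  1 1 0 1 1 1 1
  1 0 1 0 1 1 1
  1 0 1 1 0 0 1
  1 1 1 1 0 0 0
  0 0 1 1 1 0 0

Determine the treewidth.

A width-3 tree decomposition is:
Bags: B1 = {0, 2, 3, 5}  B2 = {0, 2, 3, 4}  B3 = {2, 3, 4, 6}  B4 = {0, 1, 2, 5}
Tree: B1–B2, B2–B3, B1–B4
Every bag has size at most 4, so the width is 4 − 1 = 3 and tw(G) ≤ 3. On the other hand G contains the 4-clique {0, 1, 2, 5}. A clique must lie in a single bag of any decomposition, so no decomposition can have width below 3. The upper and lower bounds meet at 3, so that is the treewidth.

3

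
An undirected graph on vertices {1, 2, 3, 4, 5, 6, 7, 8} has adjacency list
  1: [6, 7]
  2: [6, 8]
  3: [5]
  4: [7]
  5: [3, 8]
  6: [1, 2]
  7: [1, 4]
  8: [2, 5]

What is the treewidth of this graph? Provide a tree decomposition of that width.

Every bag has size at most 2, so the width is 2 − 1 = 1 and tw(G) ≤ 1. Since G has at least one edge (e.g. 3–5), it is not an edgeless graph, so tw(G) ≥ 1. Combining the bounds, tw(G) = 1.

Treewidth 1.
One such decomposition:
Bags: B1 = {3, 5}  B2 = {5, 8}  B3 = {2, 8}  B4 = {2, 6}  B5 = {1, 6}  B6 = {1, 7}  B7 = {4, 7}
Tree: B1–B2, B2–B3, B3–B4, B4–B5, B5–B6, B6–B7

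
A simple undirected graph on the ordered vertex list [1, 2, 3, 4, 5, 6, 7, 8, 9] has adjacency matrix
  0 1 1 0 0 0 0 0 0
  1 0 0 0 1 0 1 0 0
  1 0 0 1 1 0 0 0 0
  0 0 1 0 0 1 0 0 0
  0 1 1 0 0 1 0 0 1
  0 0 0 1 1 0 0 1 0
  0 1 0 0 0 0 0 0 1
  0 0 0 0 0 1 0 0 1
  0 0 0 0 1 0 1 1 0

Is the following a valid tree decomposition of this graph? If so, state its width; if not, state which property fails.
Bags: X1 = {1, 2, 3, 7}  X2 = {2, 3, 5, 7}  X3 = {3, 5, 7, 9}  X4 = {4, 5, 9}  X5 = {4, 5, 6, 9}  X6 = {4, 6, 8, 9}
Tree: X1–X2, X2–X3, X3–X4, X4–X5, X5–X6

No — edge (3,4) lies in no bag.

A tree decomposition must satisfy three properties: every vertex lies in some bag; for every edge, both endpoints lie together in some bag; and for every vertex, the bags containing it form a connected subtree. Here edge (3,4) lies in no bag, so the decomposition is invalid.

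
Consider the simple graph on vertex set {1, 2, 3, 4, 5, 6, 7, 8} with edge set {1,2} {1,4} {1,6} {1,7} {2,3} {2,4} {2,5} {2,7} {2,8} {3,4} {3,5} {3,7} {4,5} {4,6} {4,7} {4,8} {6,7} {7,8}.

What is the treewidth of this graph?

A width-3 tree decomposition is:
Bags: B1 = {2, 4, 7, 8}  B2 = {2, 3, 4, 7}  B3 = {2, 3, 4, 5}  B4 = {1, 2, 4, 7}  B5 = {1, 4, 6, 7}
Tree: B1–B2, B2–B3, B2–B4, B4–B5
Each bag holds 4 vertices, so the decomposition has width 3, which upper-bounds the treewidth. For the lower bound, the 4 vertices {2, 3, 4, 5} are pairwise adjacent, and any tree decomposition puts a clique entirely inside one bag — forcing width ≥ 3. Combining the bounds, tw(G) = 3.

3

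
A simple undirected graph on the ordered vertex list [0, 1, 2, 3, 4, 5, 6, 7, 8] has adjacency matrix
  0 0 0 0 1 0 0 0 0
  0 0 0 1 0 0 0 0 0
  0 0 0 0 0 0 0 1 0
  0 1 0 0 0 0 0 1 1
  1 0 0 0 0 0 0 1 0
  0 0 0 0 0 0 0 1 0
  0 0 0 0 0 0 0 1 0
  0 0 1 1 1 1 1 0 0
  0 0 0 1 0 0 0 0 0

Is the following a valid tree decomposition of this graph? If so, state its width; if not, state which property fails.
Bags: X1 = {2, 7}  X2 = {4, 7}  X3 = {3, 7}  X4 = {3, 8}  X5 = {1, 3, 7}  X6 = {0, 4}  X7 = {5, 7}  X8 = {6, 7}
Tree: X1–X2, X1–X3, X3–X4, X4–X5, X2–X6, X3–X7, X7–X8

No — bags containing vertex 7 are not connected in the tree.

A tree decomposition must satisfy three properties: every vertex lies in some bag; for every edge, both endpoints lie together in some bag; and for every vertex, the bags containing it form a connected subtree. Here bags containing vertex 7 are not connected in the tree, so the decomposition is invalid.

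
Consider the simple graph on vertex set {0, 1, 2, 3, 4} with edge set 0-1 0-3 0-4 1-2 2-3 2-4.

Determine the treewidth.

2

A width-2 tree decomposition is:
Bags: B1 = {0, 1, 2}  B2 = {0, 2, 3}  B3 = {0, 2, 4}
Tree: B1–B2, B2–B3
Each bag holds 3 vertices, so the decomposition has width 2, which upper-bounds the treewidth. Since 1–0–3–2–1 is a cycle in G, G is not acyclic. Forests are exactly the graphs of treewidth ≤ 1, so tw(G) ≥ 2. Hence tw(G) = 2 exactly.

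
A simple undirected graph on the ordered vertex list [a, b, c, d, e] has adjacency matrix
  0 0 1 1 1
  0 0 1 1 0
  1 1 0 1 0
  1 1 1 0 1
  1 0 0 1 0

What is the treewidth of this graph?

A width-2 tree decomposition is:
Bags: B1 = {a, d, e}  B2 = {a, c, d}  B3 = {b, c, d}
Tree: B1–B2, B2–B3
Each bag holds 3 vertices, so the decomposition has width 2, which upper-bounds the treewidth. On the other hand G contains the 3-clique {a, d, e}. A clique must lie in a single bag of any decomposition, so no decomposition can have width below 2. Combining the bounds, tw(G) = 2.

2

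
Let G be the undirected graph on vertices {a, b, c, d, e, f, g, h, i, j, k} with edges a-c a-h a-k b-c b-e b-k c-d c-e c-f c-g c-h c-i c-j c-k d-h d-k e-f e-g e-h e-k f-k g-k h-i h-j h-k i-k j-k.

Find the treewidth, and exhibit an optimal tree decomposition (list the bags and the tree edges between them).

Treewidth 3.
Bags: B1 = {c, e, h, k}  B2 = {c, d, h, k}  B3 = {c, e, g, k}  B4 = {c, e, f, k}  B5 = {b, c, e, k}  B6 = {c, h, i, k}  B7 = {c, h, j, k}  B8 = {a, c, h, k}
Tree: B1–B2, B1–B3, B3–B4, B3–B5, B1–B6, B2–B7, B1–B8

Every bag has size at most 4, so the width is 4 − 1 = 3 and tw(G) ≤ 3. On the other hand G contains the 4-clique {c, e, g, k}. A clique must lie in a single bag of any decomposition, so no decomposition can have width below 3. Therefore the treewidth is 3.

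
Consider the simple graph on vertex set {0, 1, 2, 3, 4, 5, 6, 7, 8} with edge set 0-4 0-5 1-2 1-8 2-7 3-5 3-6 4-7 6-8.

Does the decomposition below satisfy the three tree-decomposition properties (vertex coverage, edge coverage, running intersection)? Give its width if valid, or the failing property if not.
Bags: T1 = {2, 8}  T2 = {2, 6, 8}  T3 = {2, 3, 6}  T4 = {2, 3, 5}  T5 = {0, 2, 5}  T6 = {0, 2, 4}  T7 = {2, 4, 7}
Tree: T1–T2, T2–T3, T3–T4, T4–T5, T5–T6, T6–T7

No — vertex 1 appears in no bag.

A tree decomposition must satisfy three properties: every vertex lies in some bag; for every edge, both endpoints lie together in some bag; and for every vertex, the bags containing it form a connected subtree. Here vertex 1 appears in no bag, so the decomposition is invalid.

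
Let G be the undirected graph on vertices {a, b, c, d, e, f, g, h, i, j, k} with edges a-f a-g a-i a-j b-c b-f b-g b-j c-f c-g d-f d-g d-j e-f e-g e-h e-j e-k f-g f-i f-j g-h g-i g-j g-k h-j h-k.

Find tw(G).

A width-3 tree decomposition is:
Bags: B1 = {e, f, g, j}  B2 = {b, f, g, j}  B3 = {b, c, f, g}  B4 = {d, f, g, j}  B5 = {e, g, h, j}  B6 = {e, g, h, k}  B7 = {a, f, g, j}  B8 = {a, f, g, i}
Tree: B1–B2, B2–B3, B2–B4, B1–B5, B5–B6, B4–B7, B7–B8
Each bag holds 4 vertices, so the decomposition has width 3, which upper-bounds the treewidth. On the other hand G contains the 4-clique {e, g, h, j}. A clique must lie in a single bag of any decomposition, so no decomposition can have width below 3. Therefore the treewidth is 3.

3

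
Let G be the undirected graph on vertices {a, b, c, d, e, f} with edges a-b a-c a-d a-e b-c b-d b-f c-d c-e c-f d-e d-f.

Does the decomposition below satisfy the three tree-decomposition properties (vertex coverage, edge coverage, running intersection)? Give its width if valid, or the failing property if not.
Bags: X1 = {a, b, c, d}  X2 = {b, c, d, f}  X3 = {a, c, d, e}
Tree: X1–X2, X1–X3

Yes; width 3.

Every vertex of G appears in some bag (union = {a, b, c, d, e, f}); every edge is covered by a bag; and for each vertex v the set of bags containing v is connected in the bag tree. The decomposition is therefore valid. The largest bag has 4 vertices, so the width is 3.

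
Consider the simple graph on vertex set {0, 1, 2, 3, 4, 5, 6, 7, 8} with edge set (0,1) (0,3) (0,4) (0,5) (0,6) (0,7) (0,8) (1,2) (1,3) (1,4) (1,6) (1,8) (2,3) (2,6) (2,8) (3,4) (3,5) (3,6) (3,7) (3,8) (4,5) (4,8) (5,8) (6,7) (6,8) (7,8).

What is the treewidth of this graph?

4

A width-4 tree decomposition is:
Bags: B1 = {0, 1, 3, 4, 8}  B2 = {0, 1, 3, 6, 8}  B3 = {0, 3, 4, 5, 8}  B4 = {1, 2, 3, 6, 8}  B5 = {0, 3, 6, 7, 8}
Tree: B1–B2, B1–B3, B2–B4, B2–B5
Every bag has size at most 5, so the width is 5 − 1 = 4 and tw(G) ≤ 4. For the lower bound, the 5 vertices {0, 1, 3, 4, 8} are pairwise adjacent, and any tree decomposition puts a clique entirely inside one bag — forcing width ≥ 4. Hence tw(G) = 4 exactly.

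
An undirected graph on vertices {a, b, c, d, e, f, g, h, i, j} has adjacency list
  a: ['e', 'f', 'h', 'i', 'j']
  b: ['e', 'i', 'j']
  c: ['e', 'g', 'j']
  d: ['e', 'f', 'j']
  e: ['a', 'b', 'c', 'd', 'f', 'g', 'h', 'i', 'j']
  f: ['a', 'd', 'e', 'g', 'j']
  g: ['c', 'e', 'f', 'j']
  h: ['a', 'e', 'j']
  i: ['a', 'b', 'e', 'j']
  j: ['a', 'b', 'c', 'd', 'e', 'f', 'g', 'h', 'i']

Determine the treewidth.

3

A width-3 tree decomposition is:
Bags: B1 = {a, e, i, j}  B2 = {a, e, f, j}  B3 = {d, e, f, j}  B4 = {e, f, g, j}  B5 = {c, e, g, j}  B6 = {b, e, i, j}  B7 = {a, e, h, j}
Tree: B1–B2, B2–B3, B3–B4, B4–B5, B1–B6, B1–B7
The largest bag has 4 vertices, giving width 3; this decomposition certifies tw(G) ≤ 3. For the lower bound, the 4 vertices {d, e, f, j} are pairwise adjacent, and any tree decomposition puts a clique entirely inside one bag — forcing width ≥ 3. Combining the bounds, tw(G) = 3.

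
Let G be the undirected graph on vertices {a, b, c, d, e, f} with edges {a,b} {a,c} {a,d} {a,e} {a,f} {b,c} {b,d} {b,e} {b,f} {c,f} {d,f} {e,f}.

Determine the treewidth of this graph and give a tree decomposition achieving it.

Treewidth 3.
One such decomposition:
Bags: B1 = {a, b, c, f}  B2 = {a, b, e, f}  B3 = {a, b, d, f}
Tree: B1–B2, B2–B3

Each bag holds 4 vertices, so the decomposition has width 3, which upper-bounds the treewidth. For the lower bound, the 4 vertices {a, b, d, f} are pairwise adjacent, and any tree decomposition puts a clique entirely inside one bag — forcing width ≥ 3. The upper and lower bounds meet at 3, so that is the treewidth.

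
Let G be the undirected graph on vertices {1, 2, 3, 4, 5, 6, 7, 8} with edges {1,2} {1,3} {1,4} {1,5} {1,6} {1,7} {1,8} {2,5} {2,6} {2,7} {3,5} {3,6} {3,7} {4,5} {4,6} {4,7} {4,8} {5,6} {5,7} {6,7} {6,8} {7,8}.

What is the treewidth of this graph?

A width-4 tree decomposition is:
Bags: B1 = {1, 4, 5, 6, 7}  B2 = {1, 3, 5, 6, 7}  B3 = {1, 2, 5, 6, 7}  B4 = {1, 4, 6, 7, 8}
Tree: B1–B2, B2–B3, B1–B4
The largest bag has 5 vertices, giving width 4; this decomposition certifies tw(G) ≤ 4. Conversely, {1, 4, 6, 7, 8} is a clique of size 5, and the vertices of any clique must share a bag in every tree decomposition; so some bag has ≥ 5 vertices and tw(G) ≥ 4. Hence tw(G) = 4 exactly.

4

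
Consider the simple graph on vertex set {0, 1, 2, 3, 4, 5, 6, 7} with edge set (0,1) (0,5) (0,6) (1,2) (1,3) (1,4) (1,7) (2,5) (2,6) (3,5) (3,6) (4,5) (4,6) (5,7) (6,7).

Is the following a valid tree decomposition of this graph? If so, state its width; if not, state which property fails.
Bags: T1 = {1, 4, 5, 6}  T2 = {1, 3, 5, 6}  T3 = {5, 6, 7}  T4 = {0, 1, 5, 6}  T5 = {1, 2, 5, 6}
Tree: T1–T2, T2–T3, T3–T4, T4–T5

No — edge (1,7) lies in no bag.

A tree decomposition must satisfy three properties: every vertex lies in some bag; for every edge, both endpoints lie together in some bag; and for every vertex, the bags containing it form a connected subtree. Here edge (1,7) lies in no bag, so the decomposition is invalid.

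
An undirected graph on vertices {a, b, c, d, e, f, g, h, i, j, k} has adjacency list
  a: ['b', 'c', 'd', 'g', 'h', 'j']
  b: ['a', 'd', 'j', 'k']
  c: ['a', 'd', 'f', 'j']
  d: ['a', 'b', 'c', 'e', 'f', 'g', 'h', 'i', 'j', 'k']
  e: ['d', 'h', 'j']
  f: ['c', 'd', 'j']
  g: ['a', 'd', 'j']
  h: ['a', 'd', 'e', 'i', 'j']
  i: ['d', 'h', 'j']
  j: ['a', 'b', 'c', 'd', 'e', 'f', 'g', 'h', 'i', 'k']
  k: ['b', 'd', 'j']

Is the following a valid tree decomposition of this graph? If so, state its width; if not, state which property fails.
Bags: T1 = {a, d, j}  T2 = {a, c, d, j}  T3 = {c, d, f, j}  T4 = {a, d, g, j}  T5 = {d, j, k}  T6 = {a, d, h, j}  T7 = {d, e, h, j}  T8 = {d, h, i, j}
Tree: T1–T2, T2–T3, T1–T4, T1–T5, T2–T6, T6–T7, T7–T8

A tree decomposition must satisfy three properties: every vertex lies in some bag; for every edge, both endpoints lie together in some bag; and for every vertex, the bags containing it form a connected subtree. Here vertex b appears in no bag, so the decomposition is invalid.

No — vertex b appears in no bag.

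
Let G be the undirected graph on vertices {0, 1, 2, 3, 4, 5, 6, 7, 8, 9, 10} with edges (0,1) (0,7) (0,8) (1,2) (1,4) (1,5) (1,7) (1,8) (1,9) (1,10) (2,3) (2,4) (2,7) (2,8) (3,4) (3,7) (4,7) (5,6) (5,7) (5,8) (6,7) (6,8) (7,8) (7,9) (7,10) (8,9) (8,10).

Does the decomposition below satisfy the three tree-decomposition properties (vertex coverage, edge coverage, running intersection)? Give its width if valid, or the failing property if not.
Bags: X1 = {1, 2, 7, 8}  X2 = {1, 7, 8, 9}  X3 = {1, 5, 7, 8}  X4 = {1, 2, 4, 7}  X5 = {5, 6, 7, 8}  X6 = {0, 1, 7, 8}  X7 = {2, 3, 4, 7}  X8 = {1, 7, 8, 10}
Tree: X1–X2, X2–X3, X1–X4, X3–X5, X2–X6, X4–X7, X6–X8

Yes; width 3.

Checking the three conditions: (i) the bags cover all of {0, 1, 2, 3, 4, 5, 6, 7, 8, 9, 10}; (ii) for each edge, some bag contains both endpoints; (iii) the bags containing any fixed vertex form a subtree. All hold, so the decomposition is valid with width 4 − 1 = 3.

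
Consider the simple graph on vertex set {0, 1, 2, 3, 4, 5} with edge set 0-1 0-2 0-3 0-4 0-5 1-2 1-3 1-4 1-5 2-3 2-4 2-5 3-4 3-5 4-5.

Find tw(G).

A width-5 tree decomposition is:
Bags: B1 = {0, 1, 2, 3, 4, 5}
Tree: (single bag)
With just one bag of size 6, the width is 6 − 1 = 5, so tw(G) ≤ 5. On the other hand G contains the 6-clique {0, 1, 2, 3, 4, 5}. A clique must lie in a single bag of any decomposition, so no decomposition can have width below 5. Combining the bounds, tw(G) = 5.

5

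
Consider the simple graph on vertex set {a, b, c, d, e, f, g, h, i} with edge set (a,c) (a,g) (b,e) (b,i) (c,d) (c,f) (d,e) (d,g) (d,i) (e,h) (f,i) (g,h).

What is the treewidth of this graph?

A width-3 tree decomposition is:
Bags: B1 = {a, c, g, h}  B2 = {c, d, g, h}  B3 = {c, d, e, h}  B4 = {c, d, e, f}  B5 = {d, e, f, i}  B6 = {b, e, f, i}
Tree: B1–B2, B2–B3, B3–B4, B4–B5, B5–B6
Every bag has size at most 4, so the width is 4 − 1 = 3 and tw(G) ≤ 3. For the lower bound: the 4 vertex sets {a,g,h}, {c}, {d}, {b,e,f,i} are disjoint, each induces a connected subgraph, and every pair is joined by at least one edge of G. Contracting each set to a single vertex therefore yields K_{4} as a minor, and since treewidth is minor-monotone, tw(G) ≥ tw(K_{4}) = 3. Combining the bounds, tw(G) = 3.

3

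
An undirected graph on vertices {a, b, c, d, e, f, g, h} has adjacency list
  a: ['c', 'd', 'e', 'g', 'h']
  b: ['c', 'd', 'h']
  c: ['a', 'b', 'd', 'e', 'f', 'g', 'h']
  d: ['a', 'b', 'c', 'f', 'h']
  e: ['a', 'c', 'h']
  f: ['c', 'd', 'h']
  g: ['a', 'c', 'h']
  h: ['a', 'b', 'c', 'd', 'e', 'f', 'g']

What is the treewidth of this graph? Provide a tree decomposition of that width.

Treewidth 3.
One optimal decomposition is:
Bags: B1 = {a, c, e, h}  B2 = {a, c, d, h}  B3 = {b, c, d, h}  B4 = {a, c, g, h}  B5 = {c, d, f, h}
Tree: B1–B2, B2–B3, B2–B4, B2–B5

Every bag has size at most 4, so the width is 4 − 1 = 3 and tw(G) ≤ 3. On the other hand G contains the 4-clique {c, d, f, h}. A clique must lie in a single bag of any decomposition, so no decomposition can have width below 3. Combining the bounds, tw(G) = 3.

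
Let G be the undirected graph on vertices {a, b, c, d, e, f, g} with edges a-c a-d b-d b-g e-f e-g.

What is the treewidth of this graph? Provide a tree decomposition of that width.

The largest bag has 2 vertices, giving width 1; this decomposition certifies tw(G) ≤ 1. G has an edge, so its treewidth is at least 1. Combining the bounds, tw(G) = 1.

Treewidth 1.
One such decomposition:
Bags: B1 = {e, f}  B2 = {e, g}  B3 = {b, g}  B4 = {b, d}  B5 = {a, d}  B6 = {a, c}
Tree: B1–B2, B2–B3, B3–B4, B4–B5, B5–B6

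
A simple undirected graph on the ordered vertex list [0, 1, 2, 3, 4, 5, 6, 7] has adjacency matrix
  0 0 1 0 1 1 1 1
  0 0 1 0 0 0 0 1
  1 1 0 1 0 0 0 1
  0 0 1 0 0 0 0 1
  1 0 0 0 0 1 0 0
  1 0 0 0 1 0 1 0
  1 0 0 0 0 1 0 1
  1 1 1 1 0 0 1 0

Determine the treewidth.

2

A width-2 tree decomposition is:
Bags: B1 = {0, 6, 7}  B2 = {0, 2, 7}  B3 = {1, 2, 7}  B4 = {0, 5, 6}  B5 = {2, 3, 7}  B6 = {0, 4, 5}
Tree: B1–B2, B2–B3, B1–B4, B3–B5, B4–B6
The largest bag has 3 vertices, giving width 2; this decomposition certifies tw(G) ≤ 2. On the other hand G contains the 3-clique {0, 2, 7}. A clique must lie in a single bag of any decomposition, so no decomposition can have width below 2. Combining the bounds, tw(G) = 2.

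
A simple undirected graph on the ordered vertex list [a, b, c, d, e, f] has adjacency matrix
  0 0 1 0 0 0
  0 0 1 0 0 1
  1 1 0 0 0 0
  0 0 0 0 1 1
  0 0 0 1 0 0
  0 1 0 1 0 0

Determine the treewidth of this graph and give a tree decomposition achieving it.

Treewidth 1.
Bags: B1 = {d, e}  B2 = {d, f}  B3 = {b, f}  B4 = {b, c}  B5 = {a, c}
Tree: B1–B2, B2–B3, B3–B4, B4–B5

Every bag has size at most 2, so the width is 2 − 1 = 1 and tw(G) ≤ 1. Any graph with an edge has treewidth ≥ 1, and G has the edge e–d. Hence tw(G) = 1 exactly.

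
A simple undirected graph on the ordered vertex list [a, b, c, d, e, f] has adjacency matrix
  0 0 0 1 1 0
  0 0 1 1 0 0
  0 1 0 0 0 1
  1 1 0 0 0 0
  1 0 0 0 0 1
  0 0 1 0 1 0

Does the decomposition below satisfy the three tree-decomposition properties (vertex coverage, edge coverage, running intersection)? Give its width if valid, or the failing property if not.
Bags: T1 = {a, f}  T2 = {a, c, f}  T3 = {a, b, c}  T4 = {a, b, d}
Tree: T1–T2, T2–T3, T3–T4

No — vertex e appears in no bag.

A tree decomposition must satisfy three properties: every vertex lies in some bag; for every edge, both endpoints lie together in some bag; and for every vertex, the bags containing it form a connected subtree. Here vertex e appears in no bag, so the decomposition is invalid.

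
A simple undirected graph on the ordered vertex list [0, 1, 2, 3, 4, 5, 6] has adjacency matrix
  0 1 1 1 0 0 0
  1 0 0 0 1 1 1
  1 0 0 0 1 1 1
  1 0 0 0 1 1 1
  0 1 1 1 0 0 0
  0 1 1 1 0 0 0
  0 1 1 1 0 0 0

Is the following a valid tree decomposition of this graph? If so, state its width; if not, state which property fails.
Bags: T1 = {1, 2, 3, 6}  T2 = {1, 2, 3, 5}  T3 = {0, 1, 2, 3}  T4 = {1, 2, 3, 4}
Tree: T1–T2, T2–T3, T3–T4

Yes; width 3.

Checking the three conditions: (i) the bags cover all of {0, 1, 2, 3, 4, 5, 6}; (ii) for each edge, some bag contains both endpoints; (iii) the bags containing any fixed vertex form a subtree. All hold, so the decomposition is valid with width 4 − 1 = 3.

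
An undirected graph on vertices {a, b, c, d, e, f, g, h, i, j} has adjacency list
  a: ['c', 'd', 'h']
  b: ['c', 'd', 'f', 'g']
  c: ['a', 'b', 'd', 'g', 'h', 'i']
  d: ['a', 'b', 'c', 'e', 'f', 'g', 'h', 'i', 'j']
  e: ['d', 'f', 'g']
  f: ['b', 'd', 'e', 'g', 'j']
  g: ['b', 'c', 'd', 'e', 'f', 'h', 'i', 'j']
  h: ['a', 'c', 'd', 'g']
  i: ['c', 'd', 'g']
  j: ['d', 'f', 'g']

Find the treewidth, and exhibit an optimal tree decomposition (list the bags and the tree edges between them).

Treewidth 3.
One such decomposition:
Bags: B1 = {b, c, d, g}  B2 = {b, d, f, g}  B3 = {c, d, g, h}  B4 = {a, c, d, h}  B5 = {d, e, f, g}  B6 = {d, f, g, j}  B7 = {c, d, g, i}
Tree: B1–B2, B1–B3, B3–B4, B2–B5, B2–B6, B3–B7

The largest bag has 4 vertices, giving width 3; this decomposition certifies tw(G) ≤ 3. Conversely, {c, d, g, h} is a clique of size 4, and the vertices of any clique must share a bag in every tree decomposition; so some bag has ≥ 4 vertices and tw(G) ≥ 3. Combining the bounds, tw(G) = 3.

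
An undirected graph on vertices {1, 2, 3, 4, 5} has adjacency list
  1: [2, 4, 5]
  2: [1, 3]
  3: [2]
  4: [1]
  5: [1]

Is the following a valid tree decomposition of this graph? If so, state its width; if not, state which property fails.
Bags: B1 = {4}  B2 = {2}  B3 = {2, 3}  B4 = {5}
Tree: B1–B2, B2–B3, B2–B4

No — vertex 1 appears in no bag.

A tree decomposition must satisfy three properties: every vertex lies in some bag; for every edge, both endpoints lie together in some bag; and for every vertex, the bags containing it form a connected subtree. Here vertex 1 appears in no bag, so the decomposition is invalid.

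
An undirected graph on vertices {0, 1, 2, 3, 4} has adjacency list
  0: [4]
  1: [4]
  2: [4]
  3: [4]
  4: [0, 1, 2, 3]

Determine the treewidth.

1

A width-1 tree decomposition is:
Bags: B1 = {2, 4}  B2 = {0, 4}  B3 = {1, 4}  B4 = {3, 4}
Tree: B1–B2, B2–B3, B1–B4
Each bag holds 2 vertices, so the decomposition has width 1, which upper-bounds the treewidth. Any graph with an edge has treewidth ≥ 1, and G has the edge 2–4. Therefore the treewidth is 1.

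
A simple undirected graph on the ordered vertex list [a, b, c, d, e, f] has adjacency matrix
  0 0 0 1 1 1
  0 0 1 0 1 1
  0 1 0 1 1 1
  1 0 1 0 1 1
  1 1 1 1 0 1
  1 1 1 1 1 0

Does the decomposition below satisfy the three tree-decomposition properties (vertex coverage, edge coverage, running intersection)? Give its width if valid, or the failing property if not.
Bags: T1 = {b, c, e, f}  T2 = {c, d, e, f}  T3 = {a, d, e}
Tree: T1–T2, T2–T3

No — edge (f,a) lies in no bag.

A tree decomposition must satisfy three properties: every vertex lies in some bag; for every edge, both endpoints lie together in some bag; and for every vertex, the bags containing it form a connected subtree. Here edge (f,a) lies in no bag, so the decomposition is invalid.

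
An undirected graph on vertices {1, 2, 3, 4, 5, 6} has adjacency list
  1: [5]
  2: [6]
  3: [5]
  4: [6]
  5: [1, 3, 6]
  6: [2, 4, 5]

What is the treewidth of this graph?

1

A width-1 tree decomposition is:
Bags: B1 = {4, 6}  B2 = {5, 6}  B3 = {1, 5}  B4 = {2, 6}  B5 = {3, 5}
Tree: B1–B2, B2–B3, B2–B4, B3–B5
The largest bag has 2 vertices, giving width 1; this decomposition certifies tw(G) ≤ 1. G has an edge, so its treewidth is at least 1. The upper and lower bounds meet at 1, so that is the treewidth.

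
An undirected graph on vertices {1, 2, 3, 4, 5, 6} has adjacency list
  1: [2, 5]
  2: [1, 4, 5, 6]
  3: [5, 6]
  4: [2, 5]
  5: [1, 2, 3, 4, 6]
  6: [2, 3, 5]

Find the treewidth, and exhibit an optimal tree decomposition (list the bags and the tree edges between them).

The largest bag has 3 vertices, giving width 2; this decomposition certifies tw(G) ≤ 2. On the other hand G contains the 3-clique {1, 2, 5}. A clique must lie in a single bag of any decomposition, so no decomposition can have width below 2. The upper and lower bounds meet at 2, so that is the treewidth.

Treewidth 2.
One such decomposition:
Bags: B1 = {1, 2, 5}  B2 = {2, 5, 6}  B3 = {2, 4, 5}  B4 = {3, 5, 6}
Tree: B1–B2, B2–B3, B2–B4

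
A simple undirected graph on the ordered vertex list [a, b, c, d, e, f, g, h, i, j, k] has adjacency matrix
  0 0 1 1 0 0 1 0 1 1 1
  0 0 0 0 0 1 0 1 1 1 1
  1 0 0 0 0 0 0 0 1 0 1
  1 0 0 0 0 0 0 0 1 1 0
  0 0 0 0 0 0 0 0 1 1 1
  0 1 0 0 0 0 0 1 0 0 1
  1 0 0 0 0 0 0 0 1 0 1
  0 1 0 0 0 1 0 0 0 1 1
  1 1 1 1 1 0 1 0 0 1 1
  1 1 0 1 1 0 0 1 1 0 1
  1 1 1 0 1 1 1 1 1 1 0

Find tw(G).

A width-3 tree decomposition is:
Bags: B1 = {e, i, j, k}  B2 = {a, i, j, k}  B3 = {b, i, j, k}  B4 = {a, c, i, k}  B5 = {a, d, i, j}  B6 = {b, h, j, k}  B7 = {a, g, i, k}  B8 = {b, f, h, k}
Tree: B1–B2, B2–B3, B2–B4, B2–B5, B3–B6, B2–B7, B6–B8
Every bag has size at most 4, so the width is 4 − 1 = 3 and tw(G) ≤ 3. For the lower bound, the 4 vertices {a, d, i, j} are pairwise adjacent, and any tree decomposition puts a clique entirely inside one bag — forcing width ≥ 3. The upper and lower bounds meet at 3, so that is the treewidth.

3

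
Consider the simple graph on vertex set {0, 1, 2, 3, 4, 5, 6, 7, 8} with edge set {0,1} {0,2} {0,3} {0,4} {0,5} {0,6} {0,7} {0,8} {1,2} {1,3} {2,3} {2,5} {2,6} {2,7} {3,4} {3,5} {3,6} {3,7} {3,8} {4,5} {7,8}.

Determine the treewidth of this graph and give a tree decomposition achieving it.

The largest bag has 4 vertices, giving width 3; this decomposition certifies tw(G) ≤ 3. For the lower bound, the 4 vertices {0, 3, 7, 8} are pairwise adjacent, and any tree decomposition puts a clique entirely inside one bag — forcing width ≥ 3. The upper and lower bounds meet at 3, so that is the treewidth.

Treewidth 3.
Bags: B1 = {0, 2, 3, 5}  B2 = {0, 3, 4, 5}  B3 = {0, 2, 3, 6}  B4 = {0, 2, 3, 7}  B5 = {0, 1, 2, 3}  B6 = {0, 3, 7, 8}
Tree: B1–B2, B1–B3, B1–B4, B1–B5, B4–B6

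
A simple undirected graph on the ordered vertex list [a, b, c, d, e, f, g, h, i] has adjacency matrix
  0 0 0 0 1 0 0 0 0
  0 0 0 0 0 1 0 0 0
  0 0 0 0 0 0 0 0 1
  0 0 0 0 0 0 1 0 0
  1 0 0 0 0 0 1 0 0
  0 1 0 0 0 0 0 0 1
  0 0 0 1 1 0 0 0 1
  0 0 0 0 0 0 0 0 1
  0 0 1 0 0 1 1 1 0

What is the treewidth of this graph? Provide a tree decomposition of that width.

Each bag holds 2 vertices, so the decomposition has width 1, which upper-bounds the treewidth. G has an edge, so its treewidth is at least 1. Therefore the treewidth is 1.

Treewidth 1.
One optimal decomposition is:
Bags: B1 = {f, i}  B2 = {b, f}  B3 = {g, i}  B4 = {c, i}  B5 = {d, g}  B6 = {h, i}  B7 = {e, g}  B8 = {a, e}
Tree: B1–B2, B1–B3, B3–B4, B3–B5, B4–B6, B3–B7, B7–B8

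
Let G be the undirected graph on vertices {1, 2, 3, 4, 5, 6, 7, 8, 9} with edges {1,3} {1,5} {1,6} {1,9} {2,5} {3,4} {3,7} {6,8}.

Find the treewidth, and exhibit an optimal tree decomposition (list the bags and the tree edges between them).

Treewidth 1.
One such decomposition:
Bags: B1 = {2, 5}  B2 = {1, 5}  B3 = {1, 6}  B4 = {1, 9}  B5 = {1, 3}  B6 = {3, 7}  B7 = {3, 4}  B8 = {6, 8}
Tree: B1–B2, B2–B3, B2–B4, B4–B5, B5–B6, B5–B7, B3–B8

Each bag holds 2 vertices, so the decomposition has width 1, which upper-bounds the treewidth. Since G has at least one edge (e.g. 5–2), it is not an edgeless graph, so tw(G) ≥ 1. Hence tw(G) = 1 exactly.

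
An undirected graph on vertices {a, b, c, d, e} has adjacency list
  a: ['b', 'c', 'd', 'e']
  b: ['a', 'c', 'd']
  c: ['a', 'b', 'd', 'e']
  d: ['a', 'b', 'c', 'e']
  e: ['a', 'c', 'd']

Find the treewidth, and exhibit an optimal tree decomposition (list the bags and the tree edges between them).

Every bag has size at most 4, so the width is 4 − 1 = 3 and tw(G) ≤ 3. For the lower bound, the 4 vertices {a, c, d, e} are pairwise adjacent, and any tree decomposition puts a clique entirely inside one bag — forcing width ≥ 3. Hence tw(G) = 3 exactly.

Treewidth 3.
One such decomposition:
Bags: B1 = {a, c, d, e}  B2 = {a, b, c, d}
Tree: B1–B2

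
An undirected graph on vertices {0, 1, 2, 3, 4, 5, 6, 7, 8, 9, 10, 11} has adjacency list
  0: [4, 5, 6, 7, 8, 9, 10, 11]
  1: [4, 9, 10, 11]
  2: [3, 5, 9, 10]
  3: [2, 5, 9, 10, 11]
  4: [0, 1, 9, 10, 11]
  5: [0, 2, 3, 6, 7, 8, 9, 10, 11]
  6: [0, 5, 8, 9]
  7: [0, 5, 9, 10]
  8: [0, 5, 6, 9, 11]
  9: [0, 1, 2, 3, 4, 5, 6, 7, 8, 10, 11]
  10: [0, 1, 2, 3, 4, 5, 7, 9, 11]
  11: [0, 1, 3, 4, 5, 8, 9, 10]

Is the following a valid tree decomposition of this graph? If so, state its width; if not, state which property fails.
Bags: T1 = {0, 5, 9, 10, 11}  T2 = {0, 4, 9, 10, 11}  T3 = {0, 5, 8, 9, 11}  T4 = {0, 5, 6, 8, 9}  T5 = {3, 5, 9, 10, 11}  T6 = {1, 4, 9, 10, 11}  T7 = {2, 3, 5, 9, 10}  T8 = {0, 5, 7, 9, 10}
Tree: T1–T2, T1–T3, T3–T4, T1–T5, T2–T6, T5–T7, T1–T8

Every vertex of G appears in some bag (union = {0, 1, 2, 3, 4, 5, 6, 7, 8, 9, 10, 11}); every edge is covered by a bag; and for each vertex v the set of bags containing v is connected in the bag tree. The decomposition is therefore valid. The largest bag has 5 vertices, so the width is 4.

Yes; width 4.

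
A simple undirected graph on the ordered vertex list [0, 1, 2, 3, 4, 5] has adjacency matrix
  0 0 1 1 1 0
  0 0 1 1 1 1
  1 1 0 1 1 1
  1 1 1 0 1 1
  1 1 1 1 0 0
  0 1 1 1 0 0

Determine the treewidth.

A width-3 tree decomposition is:
Bags: B1 = {1, 2, 3, 4}  B2 = {0, 2, 3, 4}  B3 = {1, 2, 3, 5}
Tree: B1–B2, B1–B3
Every bag has size at most 4, so the width is 4 − 1 = 3 and tw(G) ≤ 3. On the other hand G contains the 4-clique {0, 2, 3, 4}. A clique must lie in a single bag of any decomposition, so no decomposition can have width below 3. The upper and lower bounds meet at 3, so that is the treewidth.

3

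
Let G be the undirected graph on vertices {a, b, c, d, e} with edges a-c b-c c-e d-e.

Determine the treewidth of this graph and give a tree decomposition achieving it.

Treewidth 1.
Bags: B1 = {c, e}  B2 = {b, c}  B3 = {a, c}  B4 = {d, e}
Tree: B1–B2, B1–B3, B1–B4

The largest bag has 2 vertices, giving width 1; this decomposition certifies tw(G) ≤ 1. Since G has at least one edge (e.g. c–e), it is not an edgeless graph, so tw(G) ≥ 1. Therefore the treewidth is 1.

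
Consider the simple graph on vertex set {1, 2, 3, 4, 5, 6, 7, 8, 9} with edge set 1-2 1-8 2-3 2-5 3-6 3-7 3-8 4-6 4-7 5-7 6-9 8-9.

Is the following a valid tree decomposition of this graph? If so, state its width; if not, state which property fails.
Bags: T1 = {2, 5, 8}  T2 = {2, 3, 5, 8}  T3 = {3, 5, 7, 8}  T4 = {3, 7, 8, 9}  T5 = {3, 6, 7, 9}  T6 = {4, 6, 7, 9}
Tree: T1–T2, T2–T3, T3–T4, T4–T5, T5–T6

A tree decomposition must satisfy three properties: every vertex lies in some bag; for every edge, both endpoints lie together in some bag; and for every vertex, the bags containing it form a connected subtree. Here vertex 1 appears in no bag, so the decomposition is invalid.

No — vertex 1 appears in no bag.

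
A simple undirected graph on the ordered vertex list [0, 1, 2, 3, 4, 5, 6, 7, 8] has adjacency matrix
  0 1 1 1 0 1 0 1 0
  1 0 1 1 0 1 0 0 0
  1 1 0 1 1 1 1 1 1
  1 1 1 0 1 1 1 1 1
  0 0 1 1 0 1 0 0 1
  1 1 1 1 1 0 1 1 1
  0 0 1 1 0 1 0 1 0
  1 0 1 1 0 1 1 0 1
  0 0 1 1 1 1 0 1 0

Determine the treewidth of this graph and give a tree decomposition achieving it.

Treewidth 4.
Bags: B1 = {2, 3, 5, 7, 8}  B2 = {0, 2, 3, 5, 7}  B3 = {2, 3, 4, 5, 8}  B4 = {2, 3, 5, 6, 7}  B5 = {0, 1, 2, 3, 5}
Tree: B1–B2, B1–B3, B1–B4, B2–B5

Each bag holds 5 vertices, so the decomposition has width 4, which upper-bounds the treewidth. On the other hand G contains the 5-clique {0, 1, 2, 3, 5}. A clique must lie in a single bag of any decomposition, so no decomposition can have width below 4. Combining the bounds, tw(G) = 4.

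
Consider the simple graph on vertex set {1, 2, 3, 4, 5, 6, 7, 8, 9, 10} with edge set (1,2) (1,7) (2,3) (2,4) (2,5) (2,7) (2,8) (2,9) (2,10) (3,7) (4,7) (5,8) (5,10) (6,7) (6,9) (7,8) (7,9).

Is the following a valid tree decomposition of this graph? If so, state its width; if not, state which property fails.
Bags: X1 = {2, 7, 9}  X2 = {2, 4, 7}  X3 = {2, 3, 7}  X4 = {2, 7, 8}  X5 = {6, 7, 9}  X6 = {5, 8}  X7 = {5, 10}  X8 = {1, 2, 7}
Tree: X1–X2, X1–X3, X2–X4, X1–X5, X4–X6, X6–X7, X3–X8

A tree decomposition must satisfy three properties: every vertex lies in some bag; for every edge, both endpoints lie together in some bag; and for every vertex, the bags containing it form a connected subtree. Here edge (2,5) lies in no bag, so the decomposition is invalid.

No — edge (2,5) lies in no bag.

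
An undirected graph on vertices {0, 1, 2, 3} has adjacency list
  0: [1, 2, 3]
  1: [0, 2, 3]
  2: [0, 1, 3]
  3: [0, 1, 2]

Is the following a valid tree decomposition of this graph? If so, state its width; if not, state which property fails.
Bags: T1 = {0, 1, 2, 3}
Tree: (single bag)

Every vertex of G appears in some bag (union = {0, 1, 2, 3}); every edge is covered by a bag; and for each vertex v the set of bags containing v is connected in the bag tree. The decomposition is therefore valid. The largest bag has 4 vertices, so the width is 3.

Yes; width 3.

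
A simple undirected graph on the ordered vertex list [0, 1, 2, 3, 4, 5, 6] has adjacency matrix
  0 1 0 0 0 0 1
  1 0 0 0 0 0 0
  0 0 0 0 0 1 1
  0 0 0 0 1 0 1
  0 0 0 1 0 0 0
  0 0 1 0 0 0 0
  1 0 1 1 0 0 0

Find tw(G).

A width-1 tree decomposition is:
Bags: B1 = {3, 6}  B2 = {2, 6}  B3 = {3, 4}  B4 = {0, 6}  B5 = {0, 1}  B6 = {2, 5}
Tree: B1–B2, B1–B3, B2–B4, B4–B5, B2–B6
Each bag holds 2 vertices, so the decomposition has width 1, which upper-bounds the treewidth. Any graph with an edge has treewidth ≥ 1, and G has the edge 3–6. Combining the bounds, tw(G) = 1.

1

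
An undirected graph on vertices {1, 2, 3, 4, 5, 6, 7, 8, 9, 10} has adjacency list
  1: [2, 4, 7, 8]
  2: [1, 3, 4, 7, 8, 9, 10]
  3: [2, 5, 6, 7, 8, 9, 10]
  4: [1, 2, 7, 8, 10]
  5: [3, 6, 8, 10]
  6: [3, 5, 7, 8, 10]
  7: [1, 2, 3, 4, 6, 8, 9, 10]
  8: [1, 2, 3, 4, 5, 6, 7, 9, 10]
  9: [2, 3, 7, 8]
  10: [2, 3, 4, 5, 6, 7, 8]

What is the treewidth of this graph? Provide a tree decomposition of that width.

Treewidth 4.
One such decomposition:
Bags: B1 = {2, 3, 7, 8, 10}  B2 = {2, 3, 7, 8, 9}  B3 = {2, 4, 7, 8, 10}  B4 = {1, 2, 4, 7, 8}  B5 = {3, 6, 7, 8, 10}  B6 = {3, 5, 6, 8, 10}
Tree: B1–B2, B1–B3, B3–B4, B1–B5, B5–B6

Each bag holds 5 vertices, so the decomposition has width 4, which upper-bounds the treewidth. For the lower bound, the 5 vertices {3, 5, 6, 8, 10} are pairwise adjacent, and any tree decomposition puts a clique entirely inside one bag — forcing width ≥ 4. Combining the bounds, tw(G) = 4.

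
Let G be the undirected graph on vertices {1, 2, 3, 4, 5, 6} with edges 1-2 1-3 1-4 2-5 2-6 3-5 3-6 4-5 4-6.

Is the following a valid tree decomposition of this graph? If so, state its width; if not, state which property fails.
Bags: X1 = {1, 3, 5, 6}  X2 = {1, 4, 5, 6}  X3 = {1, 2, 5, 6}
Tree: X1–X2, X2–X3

Yes; width 3.

Vertex coverage: the bags together contain {1, 2, 3, 4, 5, 6}, the full vertex set. Edge coverage: each edge of G has both endpoints in at least one bag. Running intersection: for every vertex, the bags containing it form a connected subtree. All three properties hold, so this is a valid tree decomposition of width max|bag| − 1 = 3, and hence tw(G) ≤ 3.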